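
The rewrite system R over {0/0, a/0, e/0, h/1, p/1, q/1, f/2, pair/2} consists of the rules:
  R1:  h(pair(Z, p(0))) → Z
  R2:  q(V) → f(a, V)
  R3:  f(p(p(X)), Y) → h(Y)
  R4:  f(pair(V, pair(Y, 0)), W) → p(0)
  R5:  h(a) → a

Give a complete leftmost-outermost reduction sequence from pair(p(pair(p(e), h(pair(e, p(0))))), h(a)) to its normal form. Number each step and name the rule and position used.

1. pair(p(pair(p(e), h(pair(e, p(0))))), h(a))  →  pair(p(pair(p(e), e)), h(a))   [R1 at 1.1.2]
2. pair(p(pair(p(e), e)), h(a))  →  pair(p(pair(p(e), e)), a)   [R5 at 2]

pair(p(pair(p(e), e)), a)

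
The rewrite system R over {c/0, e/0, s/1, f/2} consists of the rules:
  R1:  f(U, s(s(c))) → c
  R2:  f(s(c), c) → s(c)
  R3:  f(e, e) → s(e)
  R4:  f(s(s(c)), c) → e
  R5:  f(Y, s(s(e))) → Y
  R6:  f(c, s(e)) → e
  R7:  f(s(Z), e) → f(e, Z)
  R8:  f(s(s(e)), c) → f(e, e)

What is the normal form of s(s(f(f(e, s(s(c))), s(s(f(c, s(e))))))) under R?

s(s(c))

1. s(s(f(f(e, s(s(c))), s(s(f(c, s(e)))))))  →  s(s(f(c, s(s(f(c, s(e)))))))   [R1 at 1.1.1]
2. s(s(f(c, s(s(f(c, s(e)))))))  →  s(s(f(c, s(s(e)))))   [R6 at 1.1.2.1.1]
3. s(s(f(c, s(s(e)))))  →  s(s(c))   [R5 at 1.1]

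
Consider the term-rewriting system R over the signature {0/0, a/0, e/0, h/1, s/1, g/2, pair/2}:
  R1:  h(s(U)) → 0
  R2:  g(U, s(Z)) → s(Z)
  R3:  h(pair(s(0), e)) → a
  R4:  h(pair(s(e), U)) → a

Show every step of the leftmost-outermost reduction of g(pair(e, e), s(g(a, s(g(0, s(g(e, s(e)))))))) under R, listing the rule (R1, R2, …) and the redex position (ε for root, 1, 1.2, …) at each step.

1. g(pair(e, e), s(g(a, s(g(0, s(g(e, s(e))))))))  →  s(g(a, s(g(0, s(g(e, s(e)))))))   [R2 at ε]
2. s(g(a, s(g(0, s(g(e, s(e)))))))  →  s(s(g(0, s(g(e, s(e))))))   [R2 at 1]
3. s(s(g(0, s(g(e, s(e))))))  →  s(s(s(g(e, s(e)))))   [R2 at 1.1]
4. s(s(s(g(e, s(e)))))  →  s(s(s(s(e))))   [R2 at 1.1.1]

s(s(s(s(e))))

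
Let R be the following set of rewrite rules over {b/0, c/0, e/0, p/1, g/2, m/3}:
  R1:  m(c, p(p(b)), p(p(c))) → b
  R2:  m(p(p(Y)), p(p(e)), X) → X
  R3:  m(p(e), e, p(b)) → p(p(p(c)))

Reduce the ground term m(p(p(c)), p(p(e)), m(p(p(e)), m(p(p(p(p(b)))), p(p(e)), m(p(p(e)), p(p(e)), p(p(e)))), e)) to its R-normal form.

e

1. m(p(p(c)), p(p(e)), m(p(p(e)), m(p(p(p(p(b)))), p(p(e)), m(p(p(e)), p(p(e)), p(p(e)))), e))  →  m(p(p(e)), m(p(p(p(p(b)))), p(p(e)), m(p(p(e)), p(p(e)), p(p(e)))), e)   [R2 at ε]
2. m(p(p(e)), m(p(p(p(p(b)))), p(p(e)), m(p(p(e)), p(p(e)), p(p(e)))), e)  →  m(p(p(e)), m(p(p(e)), p(p(e)), p(p(e))), e)   [R2 at 2]
3. m(p(p(e)), m(p(p(e)), p(p(e)), p(p(e))), e)  →  m(p(p(e)), p(p(e)), e)   [R2 at 2]
4. m(p(p(e)), p(p(e)), e)  →  e   [R2 at ε]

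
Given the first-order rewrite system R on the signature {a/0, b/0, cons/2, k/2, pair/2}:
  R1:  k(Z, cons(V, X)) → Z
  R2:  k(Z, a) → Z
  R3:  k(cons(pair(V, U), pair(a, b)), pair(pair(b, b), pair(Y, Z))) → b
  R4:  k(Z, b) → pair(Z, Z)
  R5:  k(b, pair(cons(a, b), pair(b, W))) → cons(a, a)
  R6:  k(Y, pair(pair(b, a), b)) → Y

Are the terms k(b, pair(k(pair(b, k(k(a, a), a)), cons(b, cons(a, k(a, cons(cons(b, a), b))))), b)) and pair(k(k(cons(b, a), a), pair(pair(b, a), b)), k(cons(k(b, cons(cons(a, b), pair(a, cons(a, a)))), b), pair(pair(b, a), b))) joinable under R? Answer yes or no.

Reduce t₁ = k(b, pair(k(pair(b, k(k(a, a), a)), cons(b, cons(a, k(a, cons(cons(b, a), b))))), b)):
1. k(b, pair(k(pair(b, k(k(a, a), a)), cons(b, cons(a, k(a, cons(cons(b, a), b))))), b))  →  k(b, pair(pair(b, k(k(a, a), a)), b))   [R1 at 2.1]
2. k(b, pair(pair(b, k(k(a, a), a)), b))  →  k(b, pair(pair(b, k(a, a)), b))   [R2 at 2.1.2]
3. k(b, pair(pair(b, k(a, a)), b))  →  k(b, pair(pair(b, a), b))   [R2 at 2.1.2]
4. k(b, pair(pair(b, a), b))  →  b   [R6 at ε]

Reduce t₂ = pair(k(k(cons(b, a), a), pair(pair(b, a), b)), k(cons(k(b, cons(cons(a, b), pair(a, cons(a, a)))), b), pair(pair(b, a), b))):
1. pair(k(k(cons(b, a), a), pair(pair(b, a), b)), k(cons(k(b, cons(cons(a, b), pair(a, cons(a, a)))), b), pair(pair(b, a), b)))  →  pair(k(cons(b, a), a), k(cons(k(b, cons(cons(a, b), pair(a, cons(a, a)))), b), pair(pair(b, a), b)))   [R6 at 1]
2. pair(k(cons(b, a), a), k(cons(k(b, cons(cons(a, b), pair(a, cons(a, a)))), b), pair(pair(b, a), b)))  →  pair(cons(b, a), k(cons(k(b, cons(cons(a, b), pair(a, cons(a, a)))), b), pair(pair(b, a), b)))   [R2 at 1]
3. pair(cons(b, a), k(cons(k(b, cons(cons(a, b), pair(a, cons(a, a)))), b), pair(pair(b, a), b)))  →  pair(cons(b, a), cons(k(b, cons(cons(a, b), pair(a, cons(a, a)))), b))   [R6 at 2]
4. pair(cons(b, a), cons(k(b, cons(cons(a, b), pair(a, cons(a, a)))), b))  →  pair(cons(b, a), cons(b, b))   [R1 at 2.1]

no — NF(t₁) = b, NF(t₂) = pair(cons(b, a), cons(b, b))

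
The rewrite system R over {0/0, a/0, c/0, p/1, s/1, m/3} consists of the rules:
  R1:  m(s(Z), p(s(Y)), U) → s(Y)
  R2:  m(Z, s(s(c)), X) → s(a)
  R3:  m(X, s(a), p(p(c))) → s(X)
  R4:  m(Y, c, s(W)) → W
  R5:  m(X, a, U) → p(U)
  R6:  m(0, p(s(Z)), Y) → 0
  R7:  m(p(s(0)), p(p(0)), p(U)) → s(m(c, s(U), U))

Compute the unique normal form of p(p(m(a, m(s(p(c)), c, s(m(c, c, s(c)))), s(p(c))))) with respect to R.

1. p(p(m(a, m(s(p(c)), c, s(m(c, c, s(c)))), s(p(c)))))  →  p(p(m(a, m(c, c, s(c)), s(p(c)))))   [R4 at 1.1.2]
2. p(p(m(a, m(c, c, s(c)), s(p(c)))))  →  p(p(m(a, c, s(p(c)))))   [R4 at 1.1.2]
3. p(p(m(a, c, s(p(c)))))  →  p(p(p(c)))   [R4 at 1.1]

p(p(p(c)))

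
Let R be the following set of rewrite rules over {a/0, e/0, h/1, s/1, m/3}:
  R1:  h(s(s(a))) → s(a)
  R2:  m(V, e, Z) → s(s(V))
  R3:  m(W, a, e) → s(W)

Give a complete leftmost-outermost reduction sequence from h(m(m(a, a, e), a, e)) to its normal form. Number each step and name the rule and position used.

1. h(m(m(a, a, e), a, e))  →  h(s(m(a, a, e)))   [R3 at 1]
2. h(s(m(a, a, e)))  →  h(s(s(a)))   [R3 at 1.1]
3. h(s(s(a)))  →  s(a)   [R1 at ε]

s(a)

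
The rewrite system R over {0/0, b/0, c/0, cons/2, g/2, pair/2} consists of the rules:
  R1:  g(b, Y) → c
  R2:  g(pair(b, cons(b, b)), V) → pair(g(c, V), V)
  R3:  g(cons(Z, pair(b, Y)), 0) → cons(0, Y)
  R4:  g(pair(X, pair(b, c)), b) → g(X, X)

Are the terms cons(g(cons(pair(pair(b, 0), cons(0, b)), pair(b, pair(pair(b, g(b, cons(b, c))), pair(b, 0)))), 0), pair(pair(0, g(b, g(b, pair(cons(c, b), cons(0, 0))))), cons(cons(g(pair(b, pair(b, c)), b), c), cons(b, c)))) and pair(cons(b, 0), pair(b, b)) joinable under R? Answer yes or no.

Reduce t₁ = cons(g(cons(pair(pair(b, 0), cons(0, b)), pair(b, pair(pair(b, g(b, cons(b, c))), pair(b, 0)))), 0), pair(pair(0, g(b, g(b, pair(cons(c, b), cons(0, 0))))), cons(cons(g(pair(b, pair(b, c)), b), c), cons(b, c)))):
1. cons(g(cons(pair(pair(b, 0), cons(0, b)), pair(b, pair(pair(b, g(b, cons(b, c))), pair(b, 0)))), 0), pair(pair(0, g(b, g(b, pair(cons(c, b), cons(0, 0))))), cons(cons(g(pair(b, pair(b, c)), b), c), cons(b, c))))  →  cons(cons(0, pair(pair(b, g(b, cons(b, c))), pair(b, 0))), pair(pair(0, g(b, g(b, pair(cons(c, b), cons(0, 0))))), cons(cons(g(pair(b, pair(b, c)), b), c), cons(b, c))))   [R3 at 1]
2. cons(cons(0, pair(pair(b, g(b, cons(b, c))), pair(b, 0))), pair(pair(0, g(b, g(b, pair(cons(c, b), cons(0, 0))))), cons(cons(g(pair(b, pair(b, c)), b), c), cons(b, c))))  →  cons(cons(0, pair(pair(b, c), pair(b, 0))), pair(pair(0, g(b, g(b, pair(cons(c, b), cons(0, 0))))), cons(cons(g(pair(b, pair(b, c)), b), c), cons(b, c))))   [R1 at 1.2.1.2]
3. cons(cons(0, pair(pair(b, c), pair(b, 0))), pair(pair(0, g(b, g(b, pair(cons(c, b), cons(0, 0))))), cons(cons(g(pair(b, pair(b, c)), b), c), cons(b, c))))  →  cons(cons(0, pair(pair(b, c), pair(b, 0))), pair(pair(0, c), cons(cons(g(pair(b, pair(b, c)), b), c), cons(b, c))))   [R1 at 2.1.2]
4. cons(cons(0, pair(pair(b, c), pair(b, 0))), pair(pair(0, c), cons(cons(g(pair(b, pair(b, c)), b), c), cons(b, c))))  →  cons(cons(0, pair(pair(b, c), pair(b, 0))), pair(pair(0, c), cons(cons(g(b, b), c), cons(b, c))))   [R4 at 2.2.1.1]
5. cons(cons(0, pair(pair(b, c), pair(b, 0))), pair(pair(0, c), cons(cons(g(b, b), c), cons(b, c))))  →  cons(cons(0, pair(pair(b, c), pair(b, 0))), pair(pair(0, c), cons(cons(c, c), cons(b, c))))   [R1 at 2.2.1.1]

Reduce t₂ = pair(cons(b, 0), pair(b, b)):

no — NF(t₁) = cons(cons(0, pair(pair(b, c), pair(b, 0))), pair(pair(0, c), cons(cons(c, c), cons(b, c)))), NF(t₂) = pair(cons(b, 0), pair(b, b))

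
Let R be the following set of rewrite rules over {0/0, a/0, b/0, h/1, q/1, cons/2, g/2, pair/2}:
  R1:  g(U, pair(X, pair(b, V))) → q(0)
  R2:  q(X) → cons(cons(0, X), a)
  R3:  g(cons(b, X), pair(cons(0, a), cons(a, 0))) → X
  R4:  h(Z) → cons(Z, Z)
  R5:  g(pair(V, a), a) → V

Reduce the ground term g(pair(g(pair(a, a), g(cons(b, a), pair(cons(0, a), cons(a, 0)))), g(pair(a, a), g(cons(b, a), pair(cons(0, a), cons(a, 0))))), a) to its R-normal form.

1. g(pair(g(pair(a, a), g(cons(b, a), pair(cons(0, a), cons(a, 0)))), g(pair(a, a), g(cons(b, a), pair(cons(0, a), cons(a, 0))))), a)  →  g(pair(g(pair(a, a), a), g(pair(a, a), g(cons(b, a), pair(cons(0, a), cons(a, 0))))), a)   [R3 at 1.1.2]
2. g(pair(g(pair(a, a), a), g(pair(a, a), g(cons(b, a), pair(cons(0, a), cons(a, 0))))), a)  →  g(pair(a, g(pair(a, a), g(cons(b, a), pair(cons(0, a), cons(a, 0))))), a)   [R5 at 1.1]
3. g(pair(a, g(pair(a, a), g(cons(b, a), pair(cons(0, a), cons(a, 0))))), a)  →  g(pair(a, g(pair(a, a), a)), a)   [R3 at 1.2.2]
4. g(pair(a, g(pair(a, a), a)), a)  →  g(pair(a, a), a)   [R5 at 1.2]
5. g(pair(a, a), a)  →  a   [R5 at ε]

a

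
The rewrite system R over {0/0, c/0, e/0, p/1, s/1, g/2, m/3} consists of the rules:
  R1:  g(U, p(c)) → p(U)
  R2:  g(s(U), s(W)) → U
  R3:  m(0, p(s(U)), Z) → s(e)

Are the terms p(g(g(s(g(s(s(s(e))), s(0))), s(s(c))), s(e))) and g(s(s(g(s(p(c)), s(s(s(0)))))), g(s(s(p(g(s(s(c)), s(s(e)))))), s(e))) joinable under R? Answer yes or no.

Reduce t₁ = p(g(g(s(g(s(s(s(e))), s(0))), s(s(c))), s(e))):
1. p(g(g(s(g(s(s(s(e))), s(0))), s(s(c))), s(e)))  →  p(g(g(s(s(s(e))), s(0)), s(e)))   [R2 at 1.1]
2. p(g(g(s(s(s(e))), s(0)), s(e)))  →  p(g(s(s(e)), s(e)))   [R2 at 1.1]
3. p(g(s(s(e)), s(e)))  →  p(s(e))   [R2 at 1]

Reduce t₂ = g(s(s(g(s(p(c)), s(s(s(0)))))), g(s(s(p(g(s(s(c)), s(s(e)))))), s(e))):
1. g(s(s(g(s(p(c)), s(s(s(0)))))), g(s(s(p(g(s(s(c)), s(s(e)))))), s(e)))  →  g(s(s(p(c))), g(s(s(p(g(s(s(c)), s(s(e)))))), s(e)))   [R2 at 1.1.1]
2. g(s(s(p(c))), g(s(s(p(g(s(s(c)), s(s(e)))))), s(e)))  →  g(s(s(p(c))), s(p(g(s(s(c)), s(s(e))))))   [R2 at 2]
3. g(s(s(p(c))), s(p(g(s(s(c)), s(s(e))))))  →  s(p(c))   [R2 at ε]

no — NF(t₁) = p(s(e)), NF(t₂) = s(p(c))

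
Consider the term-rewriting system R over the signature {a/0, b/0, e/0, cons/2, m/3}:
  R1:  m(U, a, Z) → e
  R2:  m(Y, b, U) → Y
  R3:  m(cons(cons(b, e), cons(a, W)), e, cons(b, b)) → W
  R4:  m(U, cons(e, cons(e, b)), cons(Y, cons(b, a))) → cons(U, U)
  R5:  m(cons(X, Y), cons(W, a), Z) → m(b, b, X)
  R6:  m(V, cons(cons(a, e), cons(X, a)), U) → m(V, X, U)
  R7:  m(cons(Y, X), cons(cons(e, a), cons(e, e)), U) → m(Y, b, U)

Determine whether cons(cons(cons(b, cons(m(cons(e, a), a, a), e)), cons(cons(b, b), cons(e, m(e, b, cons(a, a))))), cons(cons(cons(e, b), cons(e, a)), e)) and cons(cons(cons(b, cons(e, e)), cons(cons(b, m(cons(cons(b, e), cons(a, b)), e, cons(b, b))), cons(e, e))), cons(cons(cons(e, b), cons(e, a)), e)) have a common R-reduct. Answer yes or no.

Reduce t₁ = cons(cons(cons(b, cons(m(cons(e, a), a, a), e)), cons(cons(b, b), cons(e, m(e, b, cons(a, a))))), cons(cons(cons(e, b), cons(e, a)), e)):
1. cons(cons(cons(b, cons(m(cons(e, a), a, a), e)), cons(cons(b, b), cons(e, m(e, b, cons(a, a))))), cons(cons(cons(e, b), cons(e, a)), e))  →  cons(cons(cons(b, cons(e, e)), cons(cons(b, b), cons(e, m(e, b, cons(a, a))))), cons(cons(cons(e, b), cons(e, a)), e))   [R1 at 1.1.2.1]
2. cons(cons(cons(b, cons(e, e)), cons(cons(b, b), cons(e, m(e, b, cons(a, a))))), cons(cons(cons(e, b), cons(e, a)), e))  →  cons(cons(cons(b, cons(e, e)), cons(cons(b, b), cons(e, e))), cons(cons(cons(e, b), cons(e, a)), e))   [R2 at 1.2.2.2]

Reduce t₂ = cons(cons(cons(b, cons(e, e)), cons(cons(b, m(cons(cons(b, e), cons(a, b)), e, cons(b, b))), cons(e, e))), cons(cons(cons(e, b), cons(e, a)), e)):
1. cons(cons(cons(b, cons(e, e)), cons(cons(b, m(cons(cons(b, e), cons(a, b)), e, cons(b, b))), cons(e, e))), cons(cons(cons(e, b), cons(e, a)), e))  →  cons(cons(cons(b, cons(e, e)), cons(cons(b, b), cons(e, e))), cons(cons(cons(e, b), cons(e, a)), e))   [R3 at 1.2.1.2]

yes — NF(t₁) = cons(cons(cons(b, cons(e, e)), cons(cons(b, b), cons(e, e))), cons(cons(cons(e, b), cons(e, a)), e)), NF(t₂) = cons(cons(cons(b, cons(e, e)), cons(cons(b, b), cons(e, e))), cons(cons(cons(e, b), cons(e, a)), e))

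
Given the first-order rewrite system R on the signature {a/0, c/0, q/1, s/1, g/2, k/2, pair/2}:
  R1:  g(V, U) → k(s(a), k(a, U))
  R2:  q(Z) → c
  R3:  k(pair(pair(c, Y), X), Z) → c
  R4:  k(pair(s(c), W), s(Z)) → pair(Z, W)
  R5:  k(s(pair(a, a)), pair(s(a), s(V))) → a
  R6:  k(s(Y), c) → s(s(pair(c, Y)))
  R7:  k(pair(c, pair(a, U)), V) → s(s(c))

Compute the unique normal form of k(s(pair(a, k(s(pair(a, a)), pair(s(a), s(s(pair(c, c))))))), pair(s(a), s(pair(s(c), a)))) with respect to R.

a

1. k(s(pair(a, k(s(pair(a, a)), pair(s(a), s(s(pair(c, c))))))), pair(s(a), s(pair(s(c), a))))  →  k(s(pair(a, a)), pair(s(a), s(pair(s(c), a))))   [R5 at 1.1.2]
2. k(s(pair(a, a)), pair(s(a), s(pair(s(c), a))))  →  a   [R5 at ε]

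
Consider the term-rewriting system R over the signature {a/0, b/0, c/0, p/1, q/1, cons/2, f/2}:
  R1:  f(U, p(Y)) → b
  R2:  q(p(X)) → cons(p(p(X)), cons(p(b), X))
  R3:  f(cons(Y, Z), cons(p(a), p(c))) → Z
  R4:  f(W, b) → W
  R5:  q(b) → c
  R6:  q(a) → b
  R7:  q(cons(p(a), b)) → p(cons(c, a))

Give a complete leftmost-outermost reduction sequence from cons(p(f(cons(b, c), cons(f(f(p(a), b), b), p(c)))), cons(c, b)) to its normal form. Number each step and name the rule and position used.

1. cons(p(f(cons(b, c), cons(f(f(p(a), b), b), p(c)))), cons(c, b))  →  cons(p(f(cons(b, c), cons(f(p(a), b), p(c)))), cons(c, b))   [R4 at 1.1.2.1]
2. cons(p(f(cons(b, c), cons(f(p(a), b), p(c)))), cons(c, b))  →  cons(p(f(cons(b, c), cons(p(a), p(c)))), cons(c, b))   [R4 at 1.1.2.1]
3. cons(p(f(cons(b, c), cons(p(a), p(c)))), cons(c, b))  →  cons(p(c), cons(c, b))   [R3 at 1.1]

cons(p(c), cons(c, b))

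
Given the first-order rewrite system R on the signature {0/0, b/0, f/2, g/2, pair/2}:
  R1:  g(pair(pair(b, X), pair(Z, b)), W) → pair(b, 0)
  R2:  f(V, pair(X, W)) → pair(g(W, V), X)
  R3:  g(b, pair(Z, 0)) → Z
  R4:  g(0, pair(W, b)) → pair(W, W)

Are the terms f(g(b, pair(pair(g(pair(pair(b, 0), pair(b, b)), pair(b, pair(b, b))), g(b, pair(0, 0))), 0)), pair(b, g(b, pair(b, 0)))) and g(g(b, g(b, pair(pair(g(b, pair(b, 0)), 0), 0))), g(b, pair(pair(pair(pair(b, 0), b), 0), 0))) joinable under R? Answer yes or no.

Reduce t₁ = f(g(b, pair(pair(g(pair(pair(b, 0), pair(b, b)), pair(b, pair(b, b))), g(b, pair(0, 0))), 0)), pair(b, g(b, pair(b, 0)))):
1. f(g(b, pair(pair(g(pair(pair(b, 0), pair(b, b)), pair(b, pair(b, b))), g(b, pair(0, 0))), 0)), pair(b, g(b, pair(b, 0))))  →  pair(g(g(b, pair(b, 0)), g(b, pair(pair(g(pair(pair(b, 0), pair(b, b)), pair(b, pair(b, b))), g(b, pair(0, 0))), 0))), b)   [R2 at ε]
2. pair(g(g(b, pair(b, 0)), g(b, pair(pair(g(pair(pair(b, 0), pair(b, b)), pair(b, pair(b, b))), g(b, pair(0, 0))), 0))), b)  →  pair(g(b, g(b, pair(pair(g(pair(pair(b, 0), pair(b, b)), pair(b, pair(b, b))), g(b, pair(0, 0))), 0))), b)   [R3 at 1.1]
3. pair(g(b, g(b, pair(pair(g(pair(pair(b, 0), pair(b, b)), pair(b, pair(b, b))), g(b, pair(0, 0))), 0))), b)  →  pair(g(b, pair(g(pair(pair(b, 0), pair(b, b)), pair(b, pair(b, b))), g(b, pair(0, 0)))), b)   [R3 at 1.2]
4. pair(g(b, pair(g(pair(pair(b, 0), pair(b, b)), pair(b, pair(b, b))), g(b, pair(0, 0)))), b)  →  pair(g(b, pair(pair(b, 0), g(b, pair(0, 0)))), b)   [R1 at 1.2.1]
5. pair(g(b, pair(pair(b, 0), g(b, pair(0, 0)))), b)  →  pair(g(b, pair(pair(b, 0), 0)), b)   [R3 at 1.2.2]
6. pair(g(b, pair(pair(b, 0), 0)), b)  →  pair(pair(b, 0), b)   [R3 at 1]

Reduce t₂ = g(g(b, g(b, pair(pair(g(b, pair(b, 0)), 0), 0))), g(b, pair(pair(pair(pair(b, 0), b), 0), 0))):
1. g(g(b, g(b, pair(pair(g(b, pair(b, 0)), 0), 0))), g(b, pair(pair(pair(pair(b, 0), b), 0), 0)))  →  g(g(b, pair(g(b, pair(b, 0)), 0)), g(b, pair(pair(pair(pair(b, 0), b), 0), 0)))   [R3 at 1.2]
2. g(g(b, pair(g(b, pair(b, 0)), 0)), g(b, pair(pair(pair(pair(b, 0), b), 0), 0)))  →  g(g(b, pair(b, 0)), g(b, pair(pair(pair(pair(b, 0), b), 0), 0)))   [R3 at 1]
3. g(g(b, pair(b, 0)), g(b, pair(pair(pair(pair(b, 0), b), 0), 0)))  →  g(b, g(b, pair(pair(pair(pair(b, 0), b), 0), 0)))   [R3 at 1]
4. g(b, g(b, pair(pair(pair(pair(b, 0), b), 0), 0)))  →  g(b, pair(pair(pair(b, 0), b), 0))   [R3 at 2]
5. g(b, pair(pair(pair(b, 0), b), 0))  →  pair(pair(b, 0), b)   [R3 at ε]

yes — NF(t₁) = pair(pair(b, 0), b), NF(t₂) = pair(pair(b, 0), b)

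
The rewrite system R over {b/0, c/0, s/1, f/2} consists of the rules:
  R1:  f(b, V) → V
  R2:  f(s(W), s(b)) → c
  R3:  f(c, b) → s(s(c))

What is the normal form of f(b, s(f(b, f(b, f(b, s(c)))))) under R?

1. f(b, s(f(b, f(b, f(b, s(c))))))  →  s(f(b, f(b, f(b, s(c)))))   [R1 at ε]
2. s(f(b, f(b, f(b, s(c)))))  →  s(f(b, f(b, s(c))))   [R1 at 1]
3. s(f(b, f(b, s(c))))  →  s(f(b, s(c)))   [R1 at 1]
4. s(f(b, s(c)))  →  s(s(c))   [R1 at 1]

s(s(c))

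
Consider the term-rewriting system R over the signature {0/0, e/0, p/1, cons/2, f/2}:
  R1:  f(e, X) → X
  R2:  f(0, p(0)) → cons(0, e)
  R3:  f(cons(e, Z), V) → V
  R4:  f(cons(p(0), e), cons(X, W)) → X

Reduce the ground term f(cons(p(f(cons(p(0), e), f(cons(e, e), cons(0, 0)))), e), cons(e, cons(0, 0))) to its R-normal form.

e

1. f(cons(p(f(cons(p(0), e), f(cons(e, e), cons(0, 0)))), e), cons(e, cons(0, 0)))  →  f(cons(p(f(cons(p(0), e), cons(0, 0))), e), cons(e, cons(0, 0)))   [R3 at 1.1.1.2]
2. f(cons(p(f(cons(p(0), e), cons(0, 0))), e), cons(e, cons(0, 0)))  →  f(cons(p(0), e), cons(e, cons(0, 0)))   [R4 at 1.1.1]
3. f(cons(p(0), e), cons(e, cons(0, 0)))  →  e   [R4 at ε]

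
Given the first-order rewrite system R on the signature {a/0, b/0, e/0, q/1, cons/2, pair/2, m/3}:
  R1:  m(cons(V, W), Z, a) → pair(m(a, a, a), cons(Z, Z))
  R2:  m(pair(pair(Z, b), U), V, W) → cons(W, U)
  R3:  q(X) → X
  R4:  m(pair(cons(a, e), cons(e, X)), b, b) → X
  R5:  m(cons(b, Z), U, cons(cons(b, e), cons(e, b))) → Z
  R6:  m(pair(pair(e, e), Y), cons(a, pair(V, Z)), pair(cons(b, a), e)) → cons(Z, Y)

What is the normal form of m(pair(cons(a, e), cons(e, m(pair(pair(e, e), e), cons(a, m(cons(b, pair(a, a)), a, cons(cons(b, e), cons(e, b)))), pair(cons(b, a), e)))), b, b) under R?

1. m(pair(cons(a, e), cons(e, m(pair(pair(e, e), e), cons(a, m(cons(b, pair(a, a)), a, cons(cons(b, e), cons(e, b)))), pair(cons(b, a), e)))), b, b)  →  m(pair(pair(e, e), e), cons(a, m(cons(b, pair(a, a)), a, cons(cons(b, e), cons(e, b)))), pair(cons(b, a), e))   [R4 at ε]
2. m(pair(pair(e, e), e), cons(a, m(cons(b, pair(a, a)), a, cons(cons(b, e), cons(e, b)))), pair(cons(b, a), e))  →  m(pair(pair(e, e), e), cons(a, pair(a, a)), pair(cons(b, a), e))   [R5 at 2.2]
3. m(pair(pair(e, e), e), cons(a, pair(a, a)), pair(cons(b, a), e))  →  cons(a, e)   [R6 at ε]

cons(a, e)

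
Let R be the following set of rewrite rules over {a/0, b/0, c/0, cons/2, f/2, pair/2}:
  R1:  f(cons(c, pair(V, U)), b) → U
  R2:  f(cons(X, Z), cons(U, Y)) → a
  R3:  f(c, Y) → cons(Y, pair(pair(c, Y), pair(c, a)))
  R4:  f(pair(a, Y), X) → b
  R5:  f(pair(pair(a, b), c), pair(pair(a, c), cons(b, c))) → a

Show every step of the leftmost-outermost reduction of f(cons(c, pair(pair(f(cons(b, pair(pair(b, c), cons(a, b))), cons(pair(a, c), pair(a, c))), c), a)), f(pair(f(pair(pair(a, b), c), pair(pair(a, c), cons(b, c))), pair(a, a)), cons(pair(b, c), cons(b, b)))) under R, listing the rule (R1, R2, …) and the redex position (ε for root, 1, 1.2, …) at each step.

1. f(cons(c, pair(pair(f(cons(b, pair(pair(b, c), cons(a, b))), cons(pair(a, c), pair(a, c))), c), a)), f(pair(f(pair(pair(a, b), c), pair(pair(a, c), cons(b, c))), pair(a, a)), cons(pair(b, c), cons(b, b))))  →  f(cons(c, pair(pair(a, c), a)), f(pair(f(pair(pair(a, b), c), pair(pair(a, c), cons(b, c))), pair(a, a)), cons(pair(b, c), cons(b, b))))   [R2 at 1.2.1.1]
2. f(cons(c, pair(pair(a, c), a)), f(pair(f(pair(pair(a, b), c), pair(pair(a, c), cons(b, c))), pair(a, a)), cons(pair(b, c), cons(b, b))))  →  f(cons(c, pair(pair(a, c), a)), f(pair(a, pair(a, a)), cons(pair(b, c), cons(b, b))))   [R5 at 2.1.1]
3. f(cons(c, pair(pair(a, c), a)), f(pair(a, pair(a, a)), cons(pair(b, c), cons(b, b))))  →  f(cons(c, pair(pair(a, c), a)), b)   [R4 at 2]
4. f(cons(c, pair(pair(a, c), a)), b)  →  a   [R1 at ε]

a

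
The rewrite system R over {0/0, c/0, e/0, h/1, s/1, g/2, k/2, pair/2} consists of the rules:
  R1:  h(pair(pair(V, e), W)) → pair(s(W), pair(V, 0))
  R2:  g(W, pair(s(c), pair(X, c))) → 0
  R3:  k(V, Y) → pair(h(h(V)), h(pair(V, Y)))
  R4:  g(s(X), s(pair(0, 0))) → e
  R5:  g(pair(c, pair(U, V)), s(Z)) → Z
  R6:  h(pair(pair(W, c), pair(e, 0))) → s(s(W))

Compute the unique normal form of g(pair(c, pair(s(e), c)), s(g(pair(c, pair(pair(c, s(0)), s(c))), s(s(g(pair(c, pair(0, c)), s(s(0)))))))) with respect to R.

1. g(pair(c, pair(s(e), c)), s(g(pair(c, pair(pair(c, s(0)), s(c))), s(s(g(pair(c, pair(0, c)), s(s(0))))))))  →  g(pair(c, pair(pair(c, s(0)), s(c))), s(s(g(pair(c, pair(0, c)), s(s(0))))))   [R5 at ε]
2. g(pair(c, pair(pair(c, s(0)), s(c))), s(s(g(pair(c, pair(0, c)), s(s(0))))))  →  s(g(pair(c, pair(0, c)), s(s(0))))   [R5 at ε]
3. s(g(pair(c, pair(0, c)), s(s(0))))  →  s(s(0))   [R5 at 1]

s(s(0))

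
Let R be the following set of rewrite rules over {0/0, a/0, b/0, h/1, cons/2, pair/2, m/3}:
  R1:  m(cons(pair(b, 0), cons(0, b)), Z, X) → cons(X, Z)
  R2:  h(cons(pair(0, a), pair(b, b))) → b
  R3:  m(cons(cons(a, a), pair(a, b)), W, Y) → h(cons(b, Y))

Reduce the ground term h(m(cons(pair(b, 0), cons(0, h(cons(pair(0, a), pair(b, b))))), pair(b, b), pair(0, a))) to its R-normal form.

1. h(m(cons(pair(b, 0), cons(0, h(cons(pair(0, a), pair(b, b))))), pair(b, b), pair(0, a)))  →  h(m(cons(pair(b, 0), cons(0, b)), pair(b, b), pair(0, a)))   [R2 at 1.1.2.2]
2. h(m(cons(pair(b, 0), cons(0, b)), pair(b, b), pair(0, a)))  →  h(cons(pair(0, a), pair(b, b)))   [R1 at 1]
3. h(cons(pair(0, a), pair(b, b)))  →  b   [R2 at ε]

b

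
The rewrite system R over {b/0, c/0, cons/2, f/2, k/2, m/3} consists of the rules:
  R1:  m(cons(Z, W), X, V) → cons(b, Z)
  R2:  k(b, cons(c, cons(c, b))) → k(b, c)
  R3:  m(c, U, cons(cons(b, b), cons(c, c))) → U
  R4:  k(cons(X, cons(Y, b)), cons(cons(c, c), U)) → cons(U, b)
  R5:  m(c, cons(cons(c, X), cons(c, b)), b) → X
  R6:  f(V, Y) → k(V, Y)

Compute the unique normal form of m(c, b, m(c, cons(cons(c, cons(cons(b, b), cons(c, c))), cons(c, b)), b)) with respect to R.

1. m(c, b, m(c, cons(cons(c, cons(cons(b, b), cons(c, c))), cons(c, b)), b))  →  m(c, b, cons(cons(b, b), cons(c, c)))   [R5 at 3]
2. m(c, b, cons(cons(b, b), cons(c, c)))  →  b   [R3 at ε]

b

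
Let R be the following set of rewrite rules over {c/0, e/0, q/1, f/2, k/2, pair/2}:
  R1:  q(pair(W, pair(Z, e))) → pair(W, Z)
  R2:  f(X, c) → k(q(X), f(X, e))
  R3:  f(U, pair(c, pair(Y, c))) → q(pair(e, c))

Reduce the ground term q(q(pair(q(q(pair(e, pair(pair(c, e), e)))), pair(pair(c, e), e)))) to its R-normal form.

pair(pair(e, c), c)

1. q(q(pair(q(q(pair(e, pair(pair(c, e), e)))), pair(pair(c, e), e))))  →  q(pair(q(q(pair(e, pair(pair(c, e), e)))), pair(c, e)))   [R1 at 1]
2. q(pair(q(q(pair(e, pair(pair(c, e), e)))), pair(c, e)))  →  pair(q(q(pair(e, pair(pair(c, e), e)))), c)   [R1 at ε]
3. pair(q(q(pair(e, pair(pair(c, e), e)))), c)  →  pair(q(pair(e, pair(c, e))), c)   [R1 at 1.1]
4. pair(q(pair(e, pair(c, e))), c)  →  pair(pair(e, c), c)   [R1 at 1]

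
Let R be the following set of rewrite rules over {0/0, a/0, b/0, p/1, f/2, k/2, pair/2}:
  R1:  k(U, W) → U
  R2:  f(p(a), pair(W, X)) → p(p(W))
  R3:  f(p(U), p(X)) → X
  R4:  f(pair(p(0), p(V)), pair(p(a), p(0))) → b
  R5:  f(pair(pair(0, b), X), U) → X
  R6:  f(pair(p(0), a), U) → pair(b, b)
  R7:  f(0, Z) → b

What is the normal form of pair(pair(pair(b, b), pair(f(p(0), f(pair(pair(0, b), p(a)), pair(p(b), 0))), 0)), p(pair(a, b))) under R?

pair(pair(pair(b, b), pair(a, 0)), p(pair(a, b)))

1. pair(pair(pair(b, b), pair(f(p(0), f(pair(pair(0, b), p(a)), pair(p(b), 0))), 0)), p(pair(a, b)))  →  pair(pair(pair(b, b), pair(f(p(0), p(a)), 0)), p(pair(a, b)))   [R5 at 1.2.1.2]
2. pair(pair(pair(b, b), pair(f(p(0), p(a)), 0)), p(pair(a, b)))  →  pair(pair(pair(b, b), pair(a, 0)), p(pair(a, b)))   [R3 at 1.2.1]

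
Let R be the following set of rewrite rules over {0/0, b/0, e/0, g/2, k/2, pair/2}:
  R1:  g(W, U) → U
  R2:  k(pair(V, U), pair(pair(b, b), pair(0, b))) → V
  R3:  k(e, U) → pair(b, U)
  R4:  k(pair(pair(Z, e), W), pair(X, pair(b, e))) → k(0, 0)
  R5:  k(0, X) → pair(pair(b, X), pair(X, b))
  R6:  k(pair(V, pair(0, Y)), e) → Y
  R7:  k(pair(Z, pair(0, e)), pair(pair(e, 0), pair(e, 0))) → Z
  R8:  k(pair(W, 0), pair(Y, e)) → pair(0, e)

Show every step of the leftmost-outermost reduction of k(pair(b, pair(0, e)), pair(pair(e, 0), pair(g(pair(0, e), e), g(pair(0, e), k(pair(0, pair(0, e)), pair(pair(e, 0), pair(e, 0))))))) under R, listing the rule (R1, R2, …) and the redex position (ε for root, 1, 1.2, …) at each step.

1. k(pair(b, pair(0, e)), pair(pair(e, 0), pair(g(pair(0, e), e), g(pair(0, e), k(pair(0, pair(0, e)), pair(pair(e, 0), pair(e, 0)))))))  →  k(pair(b, pair(0, e)), pair(pair(e, 0), pair(e, g(pair(0, e), k(pair(0, pair(0, e)), pair(pair(e, 0), pair(e, 0)))))))   [R1 at 2.2.1]
2. k(pair(b, pair(0, e)), pair(pair(e, 0), pair(e, g(pair(0, e), k(pair(0, pair(0, e)), pair(pair(e, 0), pair(e, 0)))))))  →  k(pair(b, pair(0, e)), pair(pair(e, 0), pair(e, k(pair(0, pair(0, e)), pair(pair(e, 0), pair(e, 0))))))   [R1 at 2.2.2]
3. k(pair(b, pair(0, e)), pair(pair(e, 0), pair(e, k(pair(0, pair(0, e)), pair(pair(e, 0), pair(e, 0))))))  →  k(pair(b, pair(0, e)), pair(pair(e, 0), pair(e, 0)))   [R7 at 2.2.2]
4. k(pair(b, pair(0, e)), pair(pair(e, 0), pair(e, 0)))  →  b   [R7 at ε]

b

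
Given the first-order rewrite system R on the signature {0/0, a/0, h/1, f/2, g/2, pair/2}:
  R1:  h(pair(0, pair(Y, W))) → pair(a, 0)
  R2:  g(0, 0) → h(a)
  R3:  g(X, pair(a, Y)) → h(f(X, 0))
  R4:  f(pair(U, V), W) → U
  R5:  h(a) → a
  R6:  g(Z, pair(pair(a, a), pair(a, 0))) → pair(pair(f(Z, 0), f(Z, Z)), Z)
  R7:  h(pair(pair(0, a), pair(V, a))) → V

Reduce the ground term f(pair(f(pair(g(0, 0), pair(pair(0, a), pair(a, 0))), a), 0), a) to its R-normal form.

1. f(pair(f(pair(g(0, 0), pair(pair(0, a), pair(a, 0))), a), 0), a)  →  f(pair(g(0, 0), pair(pair(0, a), pair(a, 0))), a)   [R4 at ε]
2. f(pair(g(0, 0), pair(pair(0, a), pair(a, 0))), a)  →  g(0, 0)   [R4 at ε]
3. g(0, 0)  →  h(a)   [R2 at ε]
4. h(a)  →  a   [R5 at ε]

a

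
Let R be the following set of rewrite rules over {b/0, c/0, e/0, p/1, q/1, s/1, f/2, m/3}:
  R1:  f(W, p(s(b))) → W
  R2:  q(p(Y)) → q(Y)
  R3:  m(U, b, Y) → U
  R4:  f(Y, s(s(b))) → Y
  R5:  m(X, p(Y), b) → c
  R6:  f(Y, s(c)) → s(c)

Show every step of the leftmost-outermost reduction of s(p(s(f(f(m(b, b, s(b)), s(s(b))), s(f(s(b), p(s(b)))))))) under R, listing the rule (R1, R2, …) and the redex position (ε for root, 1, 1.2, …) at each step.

s(p(s(b)))

1. s(p(s(f(f(m(b, b, s(b)), s(s(b))), s(f(s(b), p(s(b))))))))  →  s(p(s(f(m(b, b, s(b)), s(f(s(b), p(s(b))))))))   [R4 at 1.1.1.1]
2. s(p(s(f(m(b, b, s(b)), s(f(s(b), p(s(b))))))))  →  s(p(s(f(b, s(f(s(b), p(s(b))))))))   [R3 at 1.1.1.1]
3. s(p(s(f(b, s(f(s(b), p(s(b))))))))  →  s(p(s(f(b, s(s(b))))))   [R1 at 1.1.1.2.1]
4. s(p(s(f(b, s(s(b))))))  →  s(p(s(b)))   [R4 at 1.1.1]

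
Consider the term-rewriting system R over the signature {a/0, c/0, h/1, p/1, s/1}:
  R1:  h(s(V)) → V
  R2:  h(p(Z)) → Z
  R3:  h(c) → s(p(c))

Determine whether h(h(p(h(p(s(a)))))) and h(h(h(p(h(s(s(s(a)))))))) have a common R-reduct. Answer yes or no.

yes — NF(t₁) = a, NF(t₂) = a

Reduce t₁ = h(h(p(h(p(s(a)))))):
1. h(h(p(h(p(s(a))))))  →  h(h(p(s(a))))   [R2 at 1]
2. h(h(p(s(a))))  →  h(s(a))   [R2 at 1]
3. h(s(a))  →  a   [R1 at ε]

Reduce t₂ = h(h(h(p(h(s(s(s(a)))))))):
1. h(h(h(p(h(s(s(s(a))))))))  →  h(h(h(s(s(s(a))))))   [R2 at 1.1]
2. h(h(h(s(s(s(a))))))  →  h(h(s(s(a))))   [R1 at 1.1]
3. h(h(s(s(a))))  →  h(s(a))   [R1 at 1]
4. h(s(a))  →  a   [R1 at ε]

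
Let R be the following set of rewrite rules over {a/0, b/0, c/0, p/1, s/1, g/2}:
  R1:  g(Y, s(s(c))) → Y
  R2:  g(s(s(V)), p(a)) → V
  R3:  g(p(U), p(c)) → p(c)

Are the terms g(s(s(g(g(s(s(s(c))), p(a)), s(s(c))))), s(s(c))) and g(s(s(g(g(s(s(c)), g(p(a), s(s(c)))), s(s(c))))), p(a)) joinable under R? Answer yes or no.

no — NF(t₁) = s(s(s(c))), NF(t₂) = c

Reduce t₁ = g(s(s(g(g(s(s(s(c))), p(a)), s(s(c))))), s(s(c))):
1. g(s(s(g(g(s(s(s(c))), p(a)), s(s(c))))), s(s(c)))  →  s(s(g(g(s(s(s(c))), p(a)), s(s(c)))))   [R1 at ε]
2. s(s(g(g(s(s(s(c))), p(a)), s(s(c)))))  →  s(s(g(s(s(s(c))), p(a))))   [R1 at 1.1]
3. s(s(g(s(s(s(c))), p(a))))  →  s(s(s(c)))   [R2 at 1.1]

Reduce t₂ = g(s(s(g(g(s(s(c)), g(p(a), s(s(c)))), s(s(c))))), p(a)):
1. g(s(s(g(g(s(s(c)), g(p(a), s(s(c)))), s(s(c))))), p(a))  →  g(g(s(s(c)), g(p(a), s(s(c)))), s(s(c)))   [R2 at ε]
2. g(g(s(s(c)), g(p(a), s(s(c)))), s(s(c)))  →  g(s(s(c)), g(p(a), s(s(c))))   [R1 at ε]
3. g(s(s(c)), g(p(a), s(s(c))))  →  g(s(s(c)), p(a))   [R1 at 2]
4. g(s(s(c)), p(a))  →  c   [R2 at ε]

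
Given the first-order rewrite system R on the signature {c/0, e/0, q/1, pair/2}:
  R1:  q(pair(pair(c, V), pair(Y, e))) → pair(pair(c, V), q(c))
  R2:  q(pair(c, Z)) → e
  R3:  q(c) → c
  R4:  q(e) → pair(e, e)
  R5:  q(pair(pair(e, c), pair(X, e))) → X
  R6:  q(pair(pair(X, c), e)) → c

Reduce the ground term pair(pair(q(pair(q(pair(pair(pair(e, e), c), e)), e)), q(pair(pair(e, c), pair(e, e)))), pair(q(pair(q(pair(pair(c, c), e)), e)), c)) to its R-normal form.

pair(pair(e, e), pair(e, c))

1. pair(pair(q(pair(q(pair(pair(pair(e, e), c), e)), e)), q(pair(pair(e, c), pair(e, e)))), pair(q(pair(q(pair(pair(c, c), e)), e)), c))  →  pair(pair(q(pair(c, e)), q(pair(pair(e, c), pair(e, e)))), pair(q(pair(q(pair(pair(c, c), e)), e)), c))   [R6 at 1.1.1.1]
2. pair(pair(q(pair(c, e)), q(pair(pair(e, c), pair(e, e)))), pair(q(pair(q(pair(pair(c, c), e)), e)), c))  →  pair(pair(e, q(pair(pair(e, c), pair(e, e)))), pair(q(pair(q(pair(pair(c, c), e)), e)), c))   [R2 at 1.1]
3. pair(pair(e, q(pair(pair(e, c), pair(e, e)))), pair(q(pair(q(pair(pair(c, c), e)), e)), c))  →  pair(pair(e, e), pair(q(pair(q(pair(pair(c, c), e)), e)), c))   [R5 at 1.2]
4. pair(pair(e, e), pair(q(pair(q(pair(pair(c, c), e)), e)), c))  →  pair(pair(e, e), pair(q(pair(c, e)), c))   [R6 at 2.1.1.1]
5. pair(pair(e, e), pair(q(pair(c, e)), c))  →  pair(pair(e, e), pair(e, c))   [R2 at 2.1]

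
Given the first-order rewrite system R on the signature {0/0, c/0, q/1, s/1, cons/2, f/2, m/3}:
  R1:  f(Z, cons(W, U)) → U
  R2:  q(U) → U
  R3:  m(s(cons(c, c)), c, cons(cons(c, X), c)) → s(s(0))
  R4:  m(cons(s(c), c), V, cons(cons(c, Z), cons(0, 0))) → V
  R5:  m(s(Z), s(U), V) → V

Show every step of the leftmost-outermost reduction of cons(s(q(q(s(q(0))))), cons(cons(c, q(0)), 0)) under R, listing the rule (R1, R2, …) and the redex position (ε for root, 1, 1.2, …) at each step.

cons(s(s(0)), cons(cons(c, 0), 0))

1. cons(s(q(q(s(q(0))))), cons(cons(c, q(0)), 0))  →  cons(s(q(s(q(0)))), cons(cons(c, q(0)), 0))   [R2 at 1.1]
2. cons(s(q(s(q(0)))), cons(cons(c, q(0)), 0))  →  cons(s(s(q(0))), cons(cons(c, q(0)), 0))   [R2 at 1.1]
3. cons(s(s(q(0))), cons(cons(c, q(0)), 0))  →  cons(s(s(0)), cons(cons(c, q(0)), 0))   [R2 at 1.1.1]
4. cons(s(s(0)), cons(cons(c, q(0)), 0))  →  cons(s(s(0)), cons(cons(c, 0), 0))   [R2 at 2.1.2]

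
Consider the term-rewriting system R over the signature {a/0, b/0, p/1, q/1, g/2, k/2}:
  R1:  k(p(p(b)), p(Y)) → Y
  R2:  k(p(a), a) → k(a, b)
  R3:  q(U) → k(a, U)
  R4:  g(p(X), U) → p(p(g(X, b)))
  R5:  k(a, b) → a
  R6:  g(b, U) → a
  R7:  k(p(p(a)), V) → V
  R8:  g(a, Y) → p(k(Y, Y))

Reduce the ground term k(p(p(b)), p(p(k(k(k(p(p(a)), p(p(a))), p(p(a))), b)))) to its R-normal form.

p(b)

1. k(p(p(b)), p(p(k(k(k(p(p(a)), p(p(a))), p(p(a))), b))))  →  p(k(k(k(p(p(a)), p(p(a))), p(p(a))), b))   [R1 at ε]
2. p(k(k(k(p(p(a)), p(p(a))), p(p(a))), b))  →  p(k(k(p(p(a)), p(p(a))), b))   [R7 at 1.1.1]
3. p(k(k(p(p(a)), p(p(a))), b))  →  p(k(p(p(a)), b))   [R7 at 1.1]
4. p(k(p(p(a)), b))  →  p(b)   [R7 at 1]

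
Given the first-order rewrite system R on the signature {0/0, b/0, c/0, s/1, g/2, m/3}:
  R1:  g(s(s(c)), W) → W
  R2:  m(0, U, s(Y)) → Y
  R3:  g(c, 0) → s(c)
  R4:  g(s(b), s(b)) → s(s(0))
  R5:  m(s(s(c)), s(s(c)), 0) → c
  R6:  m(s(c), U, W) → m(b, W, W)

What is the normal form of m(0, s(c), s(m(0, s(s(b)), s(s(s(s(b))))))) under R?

1. m(0, s(c), s(m(0, s(s(b)), s(s(s(s(b)))))))  →  m(0, s(s(b)), s(s(s(s(b)))))   [R2 at ε]
2. m(0, s(s(b)), s(s(s(s(b)))))  →  s(s(s(b)))   [R2 at ε]

s(s(s(b)))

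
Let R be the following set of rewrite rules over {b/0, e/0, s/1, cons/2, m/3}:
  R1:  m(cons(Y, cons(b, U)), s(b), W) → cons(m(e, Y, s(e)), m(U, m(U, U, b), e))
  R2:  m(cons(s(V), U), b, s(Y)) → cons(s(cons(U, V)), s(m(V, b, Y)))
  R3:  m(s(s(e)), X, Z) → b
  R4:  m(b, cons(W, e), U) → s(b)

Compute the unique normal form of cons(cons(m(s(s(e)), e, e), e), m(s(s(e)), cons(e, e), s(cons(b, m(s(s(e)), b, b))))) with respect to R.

cons(cons(b, e), b)

1. cons(cons(m(s(s(e)), e, e), e), m(s(s(e)), cons(e, e), s(cons(b, m(s(s(e)), b, b)))))  →  cons(cons(b, e), m(s(s(e)), cons(e, e), s(cons(b, m(s(s(e)), b, b)))))   [R3 at 1.1]
2. cons(cons(b, e), m(s(s(e)), cons(e, e), s(cons(b, m(s(s(e)), b, b)))))  →  cons(cons(b, e), b)   [R3 at 2]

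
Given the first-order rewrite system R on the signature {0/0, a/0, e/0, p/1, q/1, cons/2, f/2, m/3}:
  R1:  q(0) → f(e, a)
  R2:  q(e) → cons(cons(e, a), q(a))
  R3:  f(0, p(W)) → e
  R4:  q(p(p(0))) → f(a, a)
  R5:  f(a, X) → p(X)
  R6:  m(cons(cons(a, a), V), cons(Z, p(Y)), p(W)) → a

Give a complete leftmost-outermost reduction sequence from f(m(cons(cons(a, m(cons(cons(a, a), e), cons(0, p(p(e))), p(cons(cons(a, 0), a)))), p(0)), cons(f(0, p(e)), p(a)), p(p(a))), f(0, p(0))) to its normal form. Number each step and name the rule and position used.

p(e)

1. f(m(cons(cons(a, m(cons(cons(a, a), e), cons(0, p(p(e))), p(cons(cons(a, 0), a)))), p(0)), cons(f(0, p(e)), p(a)), p(p(a))), f(0, p(0)))  →  f(m(cons(cons(a, a), p(0)), cons(f(0, p(e)), p(a)), p(p(a))), f(0, p(0)))   [R6 at 1.1.1.2]
2. f(m(cons(cons(a, a), p(0)), cons(f(0, p(e)), p(a)), p(p(a))), f(0, p(0)))  →  f(a, f(0, p(0)))   [R6 at 1]
3. f(a, f(0, p(0)))  →  p(f(0, p(0)))   [R5 at ε]
4. p(f(0, p(0)))  →  p(e)   [R3 at 1]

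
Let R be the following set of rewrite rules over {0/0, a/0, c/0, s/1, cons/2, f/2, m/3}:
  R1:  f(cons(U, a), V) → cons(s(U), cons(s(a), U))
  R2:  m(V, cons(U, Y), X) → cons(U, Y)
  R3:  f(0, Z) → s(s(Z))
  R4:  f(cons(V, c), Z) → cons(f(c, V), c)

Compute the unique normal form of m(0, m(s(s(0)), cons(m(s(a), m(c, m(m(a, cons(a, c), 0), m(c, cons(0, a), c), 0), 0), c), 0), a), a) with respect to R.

1. m(0, m(s(s(0)), cons(m(s(a), m(c, m(m(a, cons(a, c), 0), m(c, cons(0, a), c), 0), 0), c), 0), a), a)  →  m(0, cons(m(s(a), m(c, m(m(a, cons(a, c), 0), m(c, cons(0, a), c), 0), 0), c), 0), a)   [R2 at 2]
2. m(0, cons(m(s(a), m(c, m(m(a, cons(a, c), 0), m(c, cons(0, a), c), 0), 0), c), 0), a)  →  cons(m(s(a), m(c, m(m(a, cons(a, c), 0), m(c, cons(0, a), c), 0), 0), c), 0)   [R2 at ε]
3. cons(m(s(a), m(c, m(m(a, cons(a, c), 0), m(c, cons(0, a), c), 0), 0), c), 0)  →  cons(m(s(a), m(c, m(cons(a, c), m(c, cons(0, a), c), 0), 0), c), 0)   [R2 at 1.2.2.1]
4. cons(m(s(a), m(c, m(cons(a, c), m(c, cons(0, a), c), 0), 0), c), 0)  →  cons(m(s(a), m(c, m(cons(a, c), cons(0, a), 0), 0), c), 0)   [R2 at 1.2.2.2]
5. cons(m(s(a), m(c, m(cons(a, c), cons(0, a), 0), 0), c), 0)  →  cons(m(s(a), m(c, cons(0, a), 0), c), 0)   [R2 at 1.2.2]
6. cons(m(s(a), m(c, cons(0, a), 0), c), 0)  →  cons(m(s(a), cons(0, a), c), 0)   [R2 at 1.2]
7. cons(m(s(a), cons(0, a), c), 0)  →  cons(cons(0, a), 0)   [R2 at 1]

cons(cons(0, a), 0)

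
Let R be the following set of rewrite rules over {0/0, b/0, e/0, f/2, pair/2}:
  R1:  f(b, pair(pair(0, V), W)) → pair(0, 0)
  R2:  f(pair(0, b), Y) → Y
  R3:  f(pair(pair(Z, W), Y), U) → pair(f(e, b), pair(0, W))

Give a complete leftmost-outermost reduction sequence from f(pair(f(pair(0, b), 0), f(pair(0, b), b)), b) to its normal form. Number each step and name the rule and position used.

b

1. f(pair(f(pair(0, b), 0), f(pair(0, b), b)), b)  →  f(pair(0, f(pair(0, b), b)), b)   [R2 at 1.1]
2. f(pair(0, f(pair(0, b), b)), b)  →  f(pair(0, b), b)   [R2 at 1.2]
3. f(pair(0, b), b)  →  b   [R2 at ε]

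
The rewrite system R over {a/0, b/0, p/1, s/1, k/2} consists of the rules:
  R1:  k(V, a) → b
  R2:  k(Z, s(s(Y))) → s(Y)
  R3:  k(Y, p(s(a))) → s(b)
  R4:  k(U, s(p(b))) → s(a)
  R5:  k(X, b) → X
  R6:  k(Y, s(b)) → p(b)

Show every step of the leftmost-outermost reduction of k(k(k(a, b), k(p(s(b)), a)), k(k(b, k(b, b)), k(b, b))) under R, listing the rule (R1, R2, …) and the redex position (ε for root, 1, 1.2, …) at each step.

a

1. k(k(k(a, b), k(p(s(b)), a)), k(k(b, k(b, b)), k(b, b)))  →  k(k(a, k(p(s(b)), a)), k(k(b, k(b, b)), k(b, b)))   [R5 at 1.1]
2. k(k(a, k(p(s(b)), a)), k(k(b, k(b, b)), k(b, b)))  →  k(k(a, b), k(k(b, k(b, b)), k(b, b)))   [R1 at 1.2]
3. k(k(a, b), k(k(b, k(b, b)), k(b, b)))  →  k(a, k(k(b, k(b, b)), k(b, b)))   [R5 at 1]
4. k(a, k(k(b, k(b, b)), k(b, b)))  →  k(a, k(k(b, b), k(b, b)))   [R5 at 2.1.2]
5. k(a, k(k(b, b), k(b, b)))  →  k(a, k(b, k(b, b)))   [R5 at 2.1]
6. k(a, k(b, k(b, b)))  →  k(a, k(b, b))   [R5 at 2.2]
7. k(a, k(b, b))  →  k(a, b)   [R5 at 2]
8. k(a, b)  →  a   [R5 at ε]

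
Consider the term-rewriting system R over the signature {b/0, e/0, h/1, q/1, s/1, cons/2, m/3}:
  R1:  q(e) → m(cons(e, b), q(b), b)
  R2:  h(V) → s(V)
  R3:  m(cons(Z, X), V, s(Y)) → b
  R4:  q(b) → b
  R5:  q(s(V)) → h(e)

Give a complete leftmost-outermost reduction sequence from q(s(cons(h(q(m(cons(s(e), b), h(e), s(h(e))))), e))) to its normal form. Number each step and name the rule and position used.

s(e)

1. q(s(cons(h(q(m(cons(s(e), b), h(e), s(h(e))))), e)))  →  h(e)   [R5 at ε]
2. h(e)  →  s(e)   [R2 at ε]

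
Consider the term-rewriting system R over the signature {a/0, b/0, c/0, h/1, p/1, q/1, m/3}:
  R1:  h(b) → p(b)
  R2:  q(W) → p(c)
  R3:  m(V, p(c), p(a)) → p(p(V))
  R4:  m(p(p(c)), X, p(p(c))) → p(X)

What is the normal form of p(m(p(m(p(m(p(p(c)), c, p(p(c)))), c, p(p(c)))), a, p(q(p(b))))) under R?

1. p(m(p(m(p(m(p(p(c)), c, p(p(c)))), c, p(p(c)))), a, p(q(p(b)))))  →  p(m(p(m(p(p(c)), c, p(p(c)))), a, p(q(p(b)))))   [R4 at 1.1.1.1.1]
2. p(m(p(m(p(p(c)), c, p(p(c)))), a, p(q(p(b)))))  →  p(m(p(p(c)), a, p(q(p(b)))))   [R4 at 1.1.1]
3. p(m(p(p(c)), a, p(q(p(b)))))  →  p(m(p(p(c)), a, p(p(c))))   [R2 at 1.3.1]
4. p(m(p(p(c)), a, p(p(c))))  →  p(p(a))   [R4 at 1]

p(p(a))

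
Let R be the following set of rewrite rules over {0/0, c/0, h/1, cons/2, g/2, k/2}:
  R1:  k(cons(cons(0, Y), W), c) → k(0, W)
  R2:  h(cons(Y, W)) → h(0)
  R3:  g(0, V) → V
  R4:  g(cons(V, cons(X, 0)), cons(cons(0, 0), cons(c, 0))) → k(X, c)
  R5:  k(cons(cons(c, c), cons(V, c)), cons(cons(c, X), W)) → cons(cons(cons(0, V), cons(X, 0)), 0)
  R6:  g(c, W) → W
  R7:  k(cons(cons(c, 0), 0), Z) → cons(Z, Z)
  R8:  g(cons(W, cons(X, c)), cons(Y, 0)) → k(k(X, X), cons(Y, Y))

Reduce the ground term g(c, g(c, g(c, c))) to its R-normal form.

c

1. g(c, g(c, g(c, c)))  →  g(c, g(c, c))   [R6 at ε]
2. g(c, g(c, c))  →  g(c, c)   [R6 at ε]
3. g(c, c)  →  c   [R6 at ε]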